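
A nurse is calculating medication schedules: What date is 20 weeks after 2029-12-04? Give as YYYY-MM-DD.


Start: 2029-12-04
Weeks to add: 20
Convert to days: 20 x 7 = 140 days
Add 140 days to 2029-12-04
Result: 2030-04-23

2030-04-23


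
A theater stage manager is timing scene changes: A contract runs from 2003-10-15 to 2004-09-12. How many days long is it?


Start date: 2003-10-15
End date: 2004-09-12
Oct 2003: +17 days
Nov 2003: +30 days
Dec 2003: +31 days
... (9 more months)
Total: 333 days

333


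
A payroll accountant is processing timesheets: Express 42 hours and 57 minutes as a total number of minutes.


Hours: 42
Extra minutes: 57
Minutes per hour: 60
Hours to minutes: 42 x 60 = 2520
Total: 2520 + 57 = 2577

2577


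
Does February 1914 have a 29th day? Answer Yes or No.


Year: 1914
Divisible by 4? 1914 / 4 = 478.5 -> No
Not divisible by 4, so NOT a leap year

No


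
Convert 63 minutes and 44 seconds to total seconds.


Minutes: 63
Extra seconds: 44
Seconds per minute: 60
Minutes to seconds: 63 x 60 = 3780
Total: 3780 + 44 = 3824

3824


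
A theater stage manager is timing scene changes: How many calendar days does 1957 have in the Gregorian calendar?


Year: 1957
Check leap year rules:
Divisible by 4? No
1957 is not a leap year
Days: 365

365


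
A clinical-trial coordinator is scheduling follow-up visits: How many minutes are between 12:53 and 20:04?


Start time: 12:53 = 773 minutes from midnight
End time: 20:04 = 1204 minutes from midnight
Difference: 1204 - 773 = 431 minutes
That is 7 hours and 11 minutes

431


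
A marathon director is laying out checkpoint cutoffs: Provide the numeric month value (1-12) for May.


Calendar month order:
4. April
5. May <--
6. June
May is month number 5

5


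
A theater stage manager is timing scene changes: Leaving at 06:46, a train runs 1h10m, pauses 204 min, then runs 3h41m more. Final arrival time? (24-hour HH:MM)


Depart: 06:46
Leg 1: +70 min -> 07:56
Layover: +204 min -> 11:20
Leg 2: +221 min -> 15:01
Total travel: 495 minutes = 8h 15m
Arrival: 15:01

15:01


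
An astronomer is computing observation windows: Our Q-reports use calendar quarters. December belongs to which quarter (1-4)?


Month: December (month 12)
Q1: January-March (months 1-3)
Q2: April-June (months 4-6)
Q3: July-September (months 7-9)
Q4: October-December (months 10-12)
Month 12 falls in Q4

4


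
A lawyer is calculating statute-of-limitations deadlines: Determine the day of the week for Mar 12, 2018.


Date: 2018-03-12
January 1, 2018 is a Monday
Day of year: 71
Offset from Jan 1: 70 days
70 mod 7 = 0
Result: Monday

Monday


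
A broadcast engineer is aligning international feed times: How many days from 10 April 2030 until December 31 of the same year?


Start: April 10, 2030
End: December 31, 2030
Days left in April: 20
May: 31
June: 30
July: 31
August: 31
... plus remaining months
Sum of remaining months: 245
Total: 20 + 245 = 265

265


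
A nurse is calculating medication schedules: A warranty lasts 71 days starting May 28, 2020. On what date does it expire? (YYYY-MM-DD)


Start: 2020-05-28
Adding 71 days
Days remaining in May: 3
After May: 68 days still to add
June 2020: 30 days, 38 remaining
July 2020: 31 days, 7 remaining
August 2020 has 31 days, need 7
Result: 2020-08-07

2020-08-07


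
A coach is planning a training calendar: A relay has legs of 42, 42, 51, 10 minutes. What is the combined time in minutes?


Durations: 42, 42, 51, 10
Running sum: 42
+ 42 = 84
+ 51 = 135
+ 10 = 145
Total duration: 145 minutes
That is 2 hours and 25 minutes

145


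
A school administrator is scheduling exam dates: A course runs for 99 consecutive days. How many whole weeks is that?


Total days: 99
Days per week: 7
Division: 99 / 7 = 14 remainder 1
Complete weeks: 14
Remaining days: 1

14


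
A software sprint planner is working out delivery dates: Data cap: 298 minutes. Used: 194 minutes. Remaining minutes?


Total budget: 298 minutes
Time used: 194 minutes
Remaining: 298 - 194 = 104 minutes
Percent used: 65.1%
Percent remaining: 34.9%

104


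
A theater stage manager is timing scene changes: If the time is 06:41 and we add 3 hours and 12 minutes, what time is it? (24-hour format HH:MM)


Start time: 06:41
Adding: 3 hours 12 minutes
Minutes: 41 + 12 = 53
Hours: 6 + 3 + 0 = 9
Result: 09:53

09:53


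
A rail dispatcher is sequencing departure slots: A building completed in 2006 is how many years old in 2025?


Birth year: 2006
Current year: 2025
Age = current year - birth year
Age = 2025 - 2006 = 19

19


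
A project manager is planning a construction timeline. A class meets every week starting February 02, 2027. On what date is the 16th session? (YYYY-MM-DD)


First occurrence: 2027-02-02 (occurrence 1)
Each occurrence is 7 days after the previous.
Occurrence 16 is 15 weeks after the first.
15 weeks = 105 days
2027-02-02 + 105 days = 2027-05-18

2027-05-18


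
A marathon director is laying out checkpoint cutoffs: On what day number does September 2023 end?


Month: September
Year: 2023
September is a 30-day month
Total: 30 days

30


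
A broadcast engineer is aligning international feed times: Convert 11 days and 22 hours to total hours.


Days: 11
Extra hours: 22
Hours per day: 24
Days to hours: 11 x 24 = 264
Total: 264 + 22 = 286

286


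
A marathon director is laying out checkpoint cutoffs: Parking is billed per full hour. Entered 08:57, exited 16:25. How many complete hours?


Start: 08:57
End: 16:25
Hour difference: 16 - 8 = 8 hours
Minute difference: 25 - 57 = -32 minutes
Total minutes: 448
Complete hours: 448 / 60 = 7 (remainder 28)

7


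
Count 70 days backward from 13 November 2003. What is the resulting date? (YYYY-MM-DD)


Start: 2003-11-13
Subtracting 70 days
Days already passed in November: 13
After going back through November: 57 more days to subtract
October 2003: 31 days, 26 remaining
September 2003 has 30 days, need 26
Result: 2003-09-04

2003-09-04


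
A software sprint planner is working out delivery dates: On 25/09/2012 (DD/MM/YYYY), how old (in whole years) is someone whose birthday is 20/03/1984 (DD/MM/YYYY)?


Birth: 1984-03-20
Reference: 2012-09-25
Year difference: 2012 - 1984 = 28
Has birthday (03-20) occurred by 09-25? Yes
Age in full years: 28

28


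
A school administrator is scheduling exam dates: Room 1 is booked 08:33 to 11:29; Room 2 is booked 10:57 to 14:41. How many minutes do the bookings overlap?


Interval A: [513, 689] minutes from midnight
Interval B: [657, 881] minutes from midnight
Overlap start = max(513, 657) = 657
Overlap end = min(689, 881) = 689
Overlap = 689 - 657 = 32 minutes

32


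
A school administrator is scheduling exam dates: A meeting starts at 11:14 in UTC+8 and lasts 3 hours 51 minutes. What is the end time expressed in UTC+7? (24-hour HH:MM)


Start: 11:14 in UTC+8
Step 1 - add duration:
  minutes: 14 + 51 = 65 (carry 1h)
  hours: 11 + 3 + 1 = 15
  end in UTC+8: 15:05
Step 2 - convert UTC+8 -> UTC+7:
  offset difference: 7 - (8) = -1 hours
  15 + (-1) = 14 -> mod 24 = 14
Result: 14:05 in UTC+7

14:05


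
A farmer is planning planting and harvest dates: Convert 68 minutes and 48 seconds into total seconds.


Minutes: 68
Seconds: 48
Convert minutes to seconds: 68 x 60 = 4080
Add remaining seconds: 4080 + 48 = 4128

4128


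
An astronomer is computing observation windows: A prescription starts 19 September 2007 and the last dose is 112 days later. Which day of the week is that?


Start: 2007-09-19 (Wednesday)
Step 1 - find target date: add 112 days
  2007-09-19 + 112 days = 2008-01-09
Step 2 - day of week:
  112 mod 7 = 0
  Wednesday + 0 days -> Wednesday
Result: Wednesday (2008-01-09)

Wednesday


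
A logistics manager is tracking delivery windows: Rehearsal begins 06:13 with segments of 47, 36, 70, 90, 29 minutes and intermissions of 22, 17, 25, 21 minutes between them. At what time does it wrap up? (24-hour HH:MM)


Start: 06:13 = 373 min from midnight
  after task 1 (47 min): 07:00
  after break (22 min): 07:22
  after task 2 (36 min): 07:58
  after break (17 min): 08:15
  after task 3 (70 min): 09:25
  after break (25 min): 09:50
  after task 4 (90 min): 11:20
  after break (21 min): 11:41
  after task 5 (29 min): 12:10
Total elapsed: 357 minutes
End time: 12:10

12:10


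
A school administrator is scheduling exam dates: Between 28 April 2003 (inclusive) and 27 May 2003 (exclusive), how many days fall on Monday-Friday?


Start: 2003-04-28 (Monday)
End (exclusive): 2003-05-27 (Tuesday)
Total calendar days: 29
Full weeks: 29 // 7 = 4 -> 20 weekdays
Remaining 1 days starting on Monday:
  Mon(w) -> 1 weekdays
Total business days: 20 + 1 = 21

21


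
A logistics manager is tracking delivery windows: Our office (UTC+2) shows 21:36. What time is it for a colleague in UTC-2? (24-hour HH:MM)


Local time: 21:36 at UTC+2 (offset 2h)
Target zone: UTC-2 (offset -2h)
Difference: -2 - (2) = -4 hours
Calculation: 21 + (-4) = 17
Result: 17:36

17:36


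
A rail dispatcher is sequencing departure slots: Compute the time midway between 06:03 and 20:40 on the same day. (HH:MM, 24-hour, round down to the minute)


Start time: 06:03 = 363 minutes from midnight
End time: 20:40 = 1240 minutes from midnight
Sum: 363 + 1240 = 1603
Midpoint: 1603 / 2 = 801 minutes
Convert: 801 / 60 = 13 hours, 21 minutes
Result: 13:21

13:21


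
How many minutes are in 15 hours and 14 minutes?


Hours: 15
Minutes: 14
Convert hours to minutes: 15 x 60 = 900
Add remaining minutes: 900 + 14 = 914

914


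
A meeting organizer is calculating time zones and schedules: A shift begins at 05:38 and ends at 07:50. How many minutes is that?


Start time: 05:38 = 338 minutes from midnight
End time: 07:50 = 470 minutes from midnight
Difference: 470 - 338 = 132 minutes
That is 2 hours and 12 minutes

132


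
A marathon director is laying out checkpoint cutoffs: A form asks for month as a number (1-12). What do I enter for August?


Calendar month order:
7. July
8. August <--
9. September
August is month number 8

8


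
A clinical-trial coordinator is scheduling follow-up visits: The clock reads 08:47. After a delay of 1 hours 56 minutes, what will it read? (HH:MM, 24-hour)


Start time: 08:47
Adding: 1 hours 56 minutes
Minutes: 47 + 56 = 103
Minute overflow: 103 >= 60, so carry 1 hour, minutes = 43
Hours: 8 + 1 + 1 = 10
Result: 10:43

10:43


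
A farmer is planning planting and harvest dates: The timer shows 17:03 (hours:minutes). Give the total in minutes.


Hours: 17
Minutes: 3
Convert hours to minutes: 17 x 60 = 1020
Add remaining minutes: 1020 + 3 = 1023

1023


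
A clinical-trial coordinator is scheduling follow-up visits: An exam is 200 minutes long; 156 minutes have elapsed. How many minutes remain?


Total budget: 200 minutes
Time used: 156 minutes
Remaining: 200 - 156 = 44 minutes
Percent used: 78.0%
Percent remaining: 22.0%

44


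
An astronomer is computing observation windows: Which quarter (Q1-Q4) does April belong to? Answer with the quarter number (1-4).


Month: April (month 4)
Q1: January-March (months 1-3)
Q2: April-June (months 4-6)
Q3: July-September (months 7-9)
Q4: October-December (months 10-12)
Month 4 falls in Q2

2


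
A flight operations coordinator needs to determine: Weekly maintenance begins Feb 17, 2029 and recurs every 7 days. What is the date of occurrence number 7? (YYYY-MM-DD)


First occurrence: 2029-02-17 (occurrence 1)
Each occurrence is 7 days after the previous.
Occurrence 7 is 6 weeks after the first.
6 weeks = 42 days
2029-02-17 + 42 days = 2029-03-31

2029-03-31


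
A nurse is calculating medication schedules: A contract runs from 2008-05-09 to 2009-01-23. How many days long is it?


Start date: 2008-05-09
End date: 2009-01-23
May 2008: +23 days
Jun 2008: +30 days
Jul 2008: +31 days
... (6 more months)
Total: 259 days

259


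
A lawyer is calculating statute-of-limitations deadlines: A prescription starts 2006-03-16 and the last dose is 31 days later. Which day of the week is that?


Start: 2006-03-16 (Thursday)
Step 1 - find target date: add 31 days
  2006-03-16 + 31 days = 2006-04-16
Step 2 - day of week:
  31 mod 7 = 3
  Thursday + 3 days -> Sunday
Result: Sunday (2006-04-16)

Sunday


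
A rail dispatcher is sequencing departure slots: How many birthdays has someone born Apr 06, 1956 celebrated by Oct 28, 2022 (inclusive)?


Birth: 1956-04-06
Reference: 2022-10-28
Year difference: 2022 - 1956 = 66
Has birthday (04-06) occurred by 10-28? Yes
Age in full years: 66

66


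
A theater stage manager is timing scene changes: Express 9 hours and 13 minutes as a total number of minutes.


Hours: 9
Extra minutes: 13
Minutes per hour: 60
Hours to minutes: 9 x 60 = 540
Total: 540 + 13 = 553

553


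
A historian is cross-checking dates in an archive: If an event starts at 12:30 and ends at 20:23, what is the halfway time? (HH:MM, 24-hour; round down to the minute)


Start time: 12:30 = 750 minutes from midnight
End time: 20:23 = 1223 minutes from midnight
Sum: 750 + 1223 = 1973
Midpoint: 1973 / 2 = 986 minutes
Convert: 986 / 60 = 16 hours, 26 minutes
Result: 16:26

16:26


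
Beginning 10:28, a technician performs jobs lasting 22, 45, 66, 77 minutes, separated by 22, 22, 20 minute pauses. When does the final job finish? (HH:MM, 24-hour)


Start: 10:28 = 628 min from midnight
  after task 1 (22 min): 10:50
  after break (22 min): 11:12
  after task 2 (45 min): 11:57
  after break (22 min): 12:19
  after task 3 (66 min): 13:25
  after break (20 min): 13:45
  after task 4 (77 min): 15:02
Total elapsed: 274 minutes
End time: 15:02

15:02


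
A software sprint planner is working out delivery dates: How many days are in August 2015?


Month: August
Year: 2015
August is a 31-day month
Total: 31 days

31


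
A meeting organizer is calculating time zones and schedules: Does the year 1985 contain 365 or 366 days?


Year: 1985
Check leap year rules:
Divisible by 4? No
1985 is not a leap year
Days: 365

365


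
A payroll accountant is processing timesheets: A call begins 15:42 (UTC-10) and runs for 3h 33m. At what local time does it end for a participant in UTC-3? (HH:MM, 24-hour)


Start: 15:42 in UTC-10
Step 1 - add duration:
  minutes: 42 + 33 = 75 (carry 1h)
  hours: 15 + 3 + 1 = 19
  end in UTC-10: 19:15
Step 2 - convert UTC-10 -> UTC-3:
  offset difference: -3 - (-10) = 7 hours
  19 + (7) = 26 -> mod 24 = 2
Result: 02:15 in UTC-3

02:15


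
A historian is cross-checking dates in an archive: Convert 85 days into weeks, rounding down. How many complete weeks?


Total days: 85
Days per week: 7
Division: 85 / 7 = 12 remainder 1
Complete weeks: 12
Remaining days: 1

12


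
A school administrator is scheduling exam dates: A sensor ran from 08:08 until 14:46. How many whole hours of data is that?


Start: 08:08
End: 14:46
Hour difference: 14 - 8 = 6 hours
Minute difference: 46 - 8 = 38 minutes
Total minutes: 398
Complete hours: 398 / 60 = 6 (remainder 38)

6


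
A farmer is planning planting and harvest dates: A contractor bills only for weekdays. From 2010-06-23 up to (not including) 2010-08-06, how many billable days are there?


Start: 2010-06-23 (Wednesday)
End (exclusive): 2010-08-06 (Friday)
Total calendar days: 44
Full weeks: 44 // 7 = 6 -> 30 weekdays
Remaining 2 days starting on Wednesday:
  Wed(w), Thu(w) -> 2 weekdays
Total business days: 30 + 2 = 32

32


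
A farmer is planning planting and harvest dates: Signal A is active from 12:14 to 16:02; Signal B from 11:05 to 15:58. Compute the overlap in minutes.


Interval A: [734, 962] minutes from midnight
Interval B: [665, 958] minutes from midnight
Overlap start = max(734, 665) = 734
Overlap end = min(962, 958) = 958
Overlap = 958 - 734 = 224 minutes

224


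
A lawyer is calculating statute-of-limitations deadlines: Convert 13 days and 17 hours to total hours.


Days: 13
Extra hours: 17
Hours per day: 24
Days to hours: 13 x 24 = 312
Total: 312 + 17 = 329

329


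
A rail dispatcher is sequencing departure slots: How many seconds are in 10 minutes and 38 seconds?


Minutes: 10
Extra seconds: 38
Seconds per minute: 60
Minutes to seconds: 10 x 60 = 600
Total: 600 + 38 = 638

638


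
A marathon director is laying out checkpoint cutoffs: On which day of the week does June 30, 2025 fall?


Date: 2025-06-30
January 1, 2025 is a Wednesday
Day of year: 181
Offset from Jan 1: 180 days
180 mod 7 = 5
Result: Monday

Monday


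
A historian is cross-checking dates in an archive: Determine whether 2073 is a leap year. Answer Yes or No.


Year: 2073
Divisible by 4? 2073 / 4 = 518.25 -> No
Not divisible by 4, so NOT a leap year

No


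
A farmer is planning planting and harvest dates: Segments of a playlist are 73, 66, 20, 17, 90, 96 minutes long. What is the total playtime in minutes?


Durations: 73, 66, 20, 17, 90, 96
Running sum: 73
+ 66 = 139
+ 20 = 159
+ 17 = 176
+ 90 = 266
+ 96 = 362
Total duration: 362 minutes
That is 6 hours and 2 minutes

362


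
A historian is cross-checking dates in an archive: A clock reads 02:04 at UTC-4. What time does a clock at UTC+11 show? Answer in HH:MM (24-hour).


Local time: 02:04 at UTC-4 (offset -4h)
Target zone: UTC+11 (offset 11h)
Difference: 11 - (-4) = 15 hours
Calculation: 2 + (15) = 17
Result: 17:04

17:04


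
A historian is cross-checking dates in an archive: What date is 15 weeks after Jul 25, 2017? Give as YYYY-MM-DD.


Start: 2017-07-25
Weeks to add: 15
Convert to days: 15 x 7 = 105 days
Add 105 days to 2017-07-25
Result: 2017-11-07

2017-11-07


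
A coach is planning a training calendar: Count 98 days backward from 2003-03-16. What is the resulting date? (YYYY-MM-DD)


Start: 2003-03-16
Subtracting 98 days
Days already passed in March: 16
After going back through March: 82 more days to subtract
February 2003: 28 days, 54 remaining
January 2003: 31 days, 23 remaining
December 2002 has 31 days, need 23
Result: 2002-12-08

2002-12-08


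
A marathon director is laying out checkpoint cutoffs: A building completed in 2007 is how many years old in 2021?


Birth year: 2007
Current year: 2021
Age = current year - birth year
Age = 2021 - 2007 = 14

14


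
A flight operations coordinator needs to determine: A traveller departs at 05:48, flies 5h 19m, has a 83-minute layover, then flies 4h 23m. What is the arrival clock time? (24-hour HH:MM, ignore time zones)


Depart: 05:48
Leg 1: +319 min -> 11:07
Layover: +83 min -> 12:30
Leg 2: +263 min -> 16:53
Total travel: 665 minutes = 11h 5m
Arrival: 16:53

16:53


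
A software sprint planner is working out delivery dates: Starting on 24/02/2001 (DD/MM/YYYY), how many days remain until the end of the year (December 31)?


Start: February 24, 2001
End: December 31, 2001
Days left in February: 4
March: 31
April: 30
May: 31
June: 30
... plus remaining months
Sum of remaining months: 306
Total: 4 + 306 = 310

310


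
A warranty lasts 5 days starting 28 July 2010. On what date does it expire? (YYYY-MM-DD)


Start: 2010-07-28
Adding 5 days
Days remaining in July: 3
After July: 2 days still to add
August 2010 has 31 days, need 2
Result: 2010-08-02

2010-08-02


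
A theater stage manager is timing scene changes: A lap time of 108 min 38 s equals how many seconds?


Minutes: 108
Seconds: 38
Convert minutes to seconds: 108 x 60 = 6480
Add remaining seconds: 6480 + 38 = 6518

6518


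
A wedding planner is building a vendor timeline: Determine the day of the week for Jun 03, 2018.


Date: 2018-06-03
January 1, 2018 is a Monday
Day of year: 154
Offset from Jan 1: 153 days
153 mod 7 = 6
Result: Sunday

Sunday


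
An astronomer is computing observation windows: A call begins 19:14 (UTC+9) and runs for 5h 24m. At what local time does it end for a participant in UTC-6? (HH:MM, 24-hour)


Start: 19:14 in UTC+9
Step 1 - add duration:
  minutes: 14 + 24 = 38
  hours: 19 + 5 + 0 = 24
  end in UTC+9: 00:38
Step 2 - convert UTC+9 -> UTC-6:
  offset difference: -6 - (9) = -15 hours
  0 + (-15) = -15 -> mod 24 = 9
Result: 09:38 in UTC-6

09:38


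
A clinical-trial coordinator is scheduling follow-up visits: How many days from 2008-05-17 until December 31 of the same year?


Start: May 17, 2008
End: December 31, 2008
Days left in May: 14
June: 30
July: 31
August: 31
September: 30
... plus remaining months
Sum of remaining months: 214
Total: 14 + 214 = 228

228


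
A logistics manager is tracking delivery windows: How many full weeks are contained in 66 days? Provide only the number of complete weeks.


Total days: 66
Days per week: 7
Division: 66 / 7 = 9 remainder 3
Complete weeks: 9
Remaining days: 3

9


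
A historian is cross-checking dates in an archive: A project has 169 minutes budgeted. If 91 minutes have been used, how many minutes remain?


Total budget: 169 minutes
Time used: 91 minutes
Remaining: 169 - 91 = 78 minutes
Percent used: 53.8%
Percent remaining: 46.2%

78


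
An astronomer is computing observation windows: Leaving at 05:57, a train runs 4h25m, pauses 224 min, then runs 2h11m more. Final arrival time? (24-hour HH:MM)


Depart: 05:57
Leg 1: +265 min -> 10:22
Layover: +224 min -> 14:06
Leg 2: +131 min -> 16:17
Total travel: 620 minutes = 10h 20m
Arrival: 16:17

16:17


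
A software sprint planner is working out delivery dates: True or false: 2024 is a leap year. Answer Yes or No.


Year: 2024
Divisible by 4? 2024 / 4 = 506.0 -> Yes
Divisible by 100? 2024 / 100 = 20.24 -> No
Divisible by 4 but not 100, so it IS a leap year

Yes


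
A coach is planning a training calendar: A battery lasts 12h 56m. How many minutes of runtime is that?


Hours: 12
Extra minutes: 56
Minutes per hour: 60
Hours to minutes: 12 x 60 = 720
Total: 720 + 56 = 776

776


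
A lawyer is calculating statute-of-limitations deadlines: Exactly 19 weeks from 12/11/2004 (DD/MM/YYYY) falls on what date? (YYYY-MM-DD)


Start: 2004-11-12
Weeks to add: 19
Convert to days: 19 x 7 = 133 days
Add 133 days to 2004-11-12
Result: 2005-03-25

2005-03-25


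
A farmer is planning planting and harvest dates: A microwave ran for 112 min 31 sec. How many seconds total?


Minutes: 112
Extra seconds: 31
Seconds per minute: 60
Minutes to seconds: 112 x 60 = 6720
Total: 6720 + 31 = 6751

6751


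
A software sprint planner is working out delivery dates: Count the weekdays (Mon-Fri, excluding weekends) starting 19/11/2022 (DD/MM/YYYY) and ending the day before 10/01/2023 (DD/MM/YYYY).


Start: 2022-11-19 (Saturday)
End (exclusive): 2023-01-10 (Tuesday)
Total calendar days: 52
Full weeks: 52 // 7 = 7 -> 35 weekdays
Remaining 3 days starting on Saturday:
  Sat(-), Sun(-), Mon(w) -> 1 weekdays
Total business days: 35 + 1 = 36

36


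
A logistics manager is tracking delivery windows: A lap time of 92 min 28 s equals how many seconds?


Minutes: 92
Seconds: 28
Convert minutes to seconds: 92 x 60 = 5520
Add remaining seconds: 5520 + 28 = 5548

5548


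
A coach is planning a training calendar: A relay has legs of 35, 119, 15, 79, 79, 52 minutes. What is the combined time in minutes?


Durations: 35, 119, 15, 79, 79, 52
Running sum: 35
+ 119 = 154
+ 15 = 169
+ 79 = 248
+ 79 = 327
+ 52 = 379
Total duration: 379 minutes
That is 6 hours and 19 minutes

379


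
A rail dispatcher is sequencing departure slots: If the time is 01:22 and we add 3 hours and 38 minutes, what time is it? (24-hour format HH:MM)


Start time: 01:22
Adding: 3 hours 38 minutes
Minutes: 22 + 38 = 60
Minute overflow: 60 >= 60, so carry 1 hour, minutes = 0
Hours: 1 + 3 + 1 = 5
Result: 05:00

05:00


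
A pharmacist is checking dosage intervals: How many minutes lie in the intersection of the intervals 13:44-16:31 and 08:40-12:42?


Interval A: [824, 991] minutes from midnight
Interval B: [520, 762] minutes from midnight
Overlap start = max(824, 520) = 824
Overlap end = min(991, 762) = 762
End <= start, so the intervals do not overlap: 0 minutes

0


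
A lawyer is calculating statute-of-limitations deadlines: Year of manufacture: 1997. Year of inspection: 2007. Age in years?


Birth year: 1997
Current year: 2007
Age = current year - birth year
Age = 2007 - 1997 = 10

10


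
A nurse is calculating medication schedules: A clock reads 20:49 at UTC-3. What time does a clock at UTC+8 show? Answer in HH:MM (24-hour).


Local time: 20:49 at UTC-3 (offset -3h)
Target zone: UTC+8 (offset 8h)
Difference: 8 - (-3) = 11 hours
Calculation: 20 + (11) = 31
Wraparound: (31) mod 24 = 7
Result: 07:49

07:49


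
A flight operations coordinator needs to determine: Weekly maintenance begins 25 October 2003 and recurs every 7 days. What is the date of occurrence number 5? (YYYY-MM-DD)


First occurrence: 2003-10-25 (occurrence 1)
Each occurrence is 7 days after the previous.
Occurrence 5 is 4 weeks after the first.
4 weeks = 28 days
2003-10-25 + 28 days = 2003-11-22

2003-11-22


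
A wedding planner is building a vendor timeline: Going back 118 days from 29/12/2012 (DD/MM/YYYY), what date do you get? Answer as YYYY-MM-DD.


Start: 2012-12-29
Subtracting 118 days
Days already passed in December: 29
After going back through December: 89 more days to subtract
November 2012: 30 days, 59 remaining
October 2012: 31 days, 28 remaining
September 2012 has 30 days, need 28
Result: 2012-09-02

2012-09-02


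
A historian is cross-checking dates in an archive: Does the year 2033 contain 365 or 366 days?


Year: 2033
Check leap year rules:
Divisible by 4? No
2033 is not a leap year
Days: 365

365


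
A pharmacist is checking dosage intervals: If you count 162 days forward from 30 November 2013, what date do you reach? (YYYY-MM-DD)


Start: 2013-11-30
Adding 162 days
Days remaining in November: 0
After November: 162 days still to add
December 2013: 31 days, 131 remaining
January 2014: 31 days, 100 remaining
February 2014: 28 days, 72 remaining
March 2014: 31 days, 41 remaining
Result: 2014-05-11

2014-05-11


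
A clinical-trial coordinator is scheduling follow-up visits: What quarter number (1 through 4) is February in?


Month: February (month 2)
Q1: January-March (months 1-3)
Q2: April-June (months 4-6)
Q3: July-September (months 7-9)
Q4: October-December (months 10-12)
Month 2 falls in Q1

1


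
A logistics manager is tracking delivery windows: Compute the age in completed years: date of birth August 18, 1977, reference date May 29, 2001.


Birth: 1977-08-18
Reference: 2001-05-29
Year difference: 2001 - 1977 = 24
Has birthday (08-18) occurred by 05-29? No
Birthday not yet reached this year -> subtract 1
Age in full years: 23

23


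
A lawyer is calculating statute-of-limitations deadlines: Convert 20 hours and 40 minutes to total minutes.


Hours: 20
Minutes: 40
Convert hours to minutes: 20 x 60 = 1200
Add remaining minutes: 1200 + 40 = 1240

1240


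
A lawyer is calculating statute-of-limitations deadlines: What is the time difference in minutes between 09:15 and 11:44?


Start time: 09:15 = 555 minutes from midnight
End time: 11:44 = 704 minutes from midnight
Difference: 704 - 555 = 149 minutes
That is 2 hours and 29 minutes

149


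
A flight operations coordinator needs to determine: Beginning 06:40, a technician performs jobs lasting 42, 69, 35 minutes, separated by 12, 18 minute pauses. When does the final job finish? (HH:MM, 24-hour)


Start: 06:40 = 400 min from midnight
  after task 1 (42 min): 07:22
  after break (12 min): 07:34
  after task 2 (69 min): 08:43
  after break (18 min): 09:01
  after task 3 (35 min): 09:36
Total elapsed: 176 minutes
End time: 09:36

09:36


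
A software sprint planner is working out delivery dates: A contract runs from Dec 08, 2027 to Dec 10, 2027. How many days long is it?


Start date: 2027-12-08
End date: 2027-12-10
Dec 2027: +2 days
Total: 2 days

2


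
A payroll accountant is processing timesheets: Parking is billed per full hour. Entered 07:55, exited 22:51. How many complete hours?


Start: 07:55
End: 22:51
Hour difference: 22 - 7 = 15 hours
Minute difference: 51 - 55 = -4 minutes
Total minutes: 896
Complete hours: 896 / 60 = 14 (remainder 56)

14


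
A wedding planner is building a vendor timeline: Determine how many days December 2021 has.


Month: December
Year: 2021
December is a 31-day month
Total: 31 days

31


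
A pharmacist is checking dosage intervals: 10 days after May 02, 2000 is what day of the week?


Start: 2000-05-02 (Tuesday)
Step 1 - find target date: add 10 days
  2000-05-02 + 10 days = 2000-05-12
Step 2 - day of week:
  10 mod 7 = 3
  Tuesday + 3 days -> Friday
Result: Friday (2000-05-12)

Friday


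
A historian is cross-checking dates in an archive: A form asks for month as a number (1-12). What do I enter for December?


Calendar month order:
11. November
12. December <--
December is month number 12

12


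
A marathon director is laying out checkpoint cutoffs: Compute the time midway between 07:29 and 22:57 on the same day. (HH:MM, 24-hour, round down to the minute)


Start time: 07:29 = 449 minutes from midnight
End time: 22:57 = 1377 minutes from midnight
Sum: 449 + 1377 = 1826
Midpoint: 1826 / 2 = 913 minutes
Convert: 913 / 60 = 15 hours, 13 minutes
Result: 15:13

15:13


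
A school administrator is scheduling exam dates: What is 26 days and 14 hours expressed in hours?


Days: 26
Extra hours: 14
Hours per day: 24
Days to hours: 26 x 24 = 624
Total: 624 + 14 = 638

638


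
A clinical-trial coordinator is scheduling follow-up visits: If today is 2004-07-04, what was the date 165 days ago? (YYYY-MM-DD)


Start: 2004-07-04
Subtracting 165 days
Days already passed in July: 4
After going back through July: 161 more days to subtract
June 2004: 30 days, 131 remaining
May 2004: 31 days, 100 remaining
April 2004: 30 days, 70 remaining
March 2004: 31 days, 39 remaining
Result: 2004-01-21

2004-01-21


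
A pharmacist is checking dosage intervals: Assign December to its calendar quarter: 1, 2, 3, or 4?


Month: December (month 12)
Q1: January-March (months 1-3)
Q2: April-June (months 4-6)
Q3: July-September (months 7-9)
Q4: October-December (months 10-12)
Month 12 falls in Q4

4


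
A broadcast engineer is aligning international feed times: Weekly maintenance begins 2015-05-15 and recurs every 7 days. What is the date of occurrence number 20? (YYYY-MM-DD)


First occurrence: 2015-05-15 (occurrence 1)
Each occurrence is 7 days after the previous.
Occurrence 20 is 19 weeks after the first.
19 weeks = 133 days
2015-05-15 + 133 days = 2015-09-25

2015-09-25


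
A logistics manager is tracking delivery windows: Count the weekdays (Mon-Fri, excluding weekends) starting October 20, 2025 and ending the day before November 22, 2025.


Start: 2025-10-20 (Monday)
End (exclusive): 2025-11-22 (Saturday)
Total calendar days: 33
Full weeks: 33 // 7 = 4 -> 20 weekdays
Remaining 5 days starting on Monday:
  Mon(w), Tue(w), Wed(w), Thu(w), Fri(w) -> 5 weekdays
Total business days: 20 + 5 = 25

25


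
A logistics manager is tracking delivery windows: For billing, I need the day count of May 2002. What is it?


Month: May
Year: 2002
May is a 31-day month
Total: 31 days

31


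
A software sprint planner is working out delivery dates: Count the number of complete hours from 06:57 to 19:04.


Start: 06:57
End: 19:04
Hour difference: 19 - 6 = 13 hours
Minute difference: 4 - 57 = -53 minutes
Total minutes: 727
Complete hours: 727 / 60 = 12 (remainder 7)

12


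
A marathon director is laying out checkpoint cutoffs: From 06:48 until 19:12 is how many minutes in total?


Start time: 06:48 = 408 minutes from midnight
End time: 19:12 = 1152 minutes from midnight
Difference: 1152 - 408 = 744 minutes
That is 12 hours and 24 minutes

744


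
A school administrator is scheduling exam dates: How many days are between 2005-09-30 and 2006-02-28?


Start date: 2005-09-30
End date: 2006-02-28
Sep 2005: +1 days
Oct 2005: +31 days
Nov 2005: +30 days
... (3 more months)
Total: 151 days

151


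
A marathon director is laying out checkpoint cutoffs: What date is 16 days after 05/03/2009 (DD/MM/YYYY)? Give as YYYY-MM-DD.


Start: 2009-03-05
Adding 16 days
Days remaining in March: 26
Result: 2009-03-21

2009-03-21


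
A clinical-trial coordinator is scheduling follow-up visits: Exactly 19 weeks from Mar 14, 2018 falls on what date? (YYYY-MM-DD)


Start: 2018-03-14
Weeks to add: 19
Convert to days: 19 x 7 = 133 days
Add 133 days to 2018-03-14
Result: 2018-07-25

2018-07-25


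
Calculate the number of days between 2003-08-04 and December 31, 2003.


Start: August 04, 2003
End: December 31, 2003
Days left in August: 27
September: 30
October: 31
November: 30
December: 31
Sum of remaining months: 122
Total: 27 + 122 = 149

149


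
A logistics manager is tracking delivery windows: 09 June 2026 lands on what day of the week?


Date: 2026-06-09
January 1, 2026 is a Thursday
Day of year: 160
Offset from Jan 1: 159 days
159 mod 7 = 5
Result: Tuesday

Tuesday


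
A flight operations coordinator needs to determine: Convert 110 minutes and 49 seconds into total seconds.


Minutes: 110
Seconds: 49
Convert minutes to seconds: 110 x 60 = 6600
Add remaining seconds: 6600 + 49 = 6649

6649


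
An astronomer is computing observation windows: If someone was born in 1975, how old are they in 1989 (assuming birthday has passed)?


Birth year: 1975
Current year: 1989
Age = current year - birth year
Age = 1989 - 1975 = 14

14


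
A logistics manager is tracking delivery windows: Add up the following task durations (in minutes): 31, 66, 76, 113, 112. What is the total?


Durations: 31, 66, 76, 113, 112
Running sum: 31
+ 66 = 97
+ 76 = 173
+ 113 = 286
+ 112 = 398
Total duration: 398 minutes
That is 6 hours and 38 minutes

398


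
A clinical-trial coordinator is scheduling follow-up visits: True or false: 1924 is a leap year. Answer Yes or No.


Year: 1924
Divisible by 4? 1924 / 4 = 481.0 -> Yes
Divisible by 100? 1924 / 100 = 19.24 -> No
Divisible by 4 but not 100, so it IS a leap year

Yes


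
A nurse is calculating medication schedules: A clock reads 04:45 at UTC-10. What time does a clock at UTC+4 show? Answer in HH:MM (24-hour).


Local time: 04:45 at UTC-10 (offset -10h)
Target zone: UTC+4 (offset 4h)
Difference: 4 - (-10) = 14 hours
Calculation: 4 + (14) = 18
Result: 18:45

18:45


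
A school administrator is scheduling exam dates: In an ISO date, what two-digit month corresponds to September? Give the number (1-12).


Calendar month order:
8. August
9. September <--
10. October
September is month number 9

9


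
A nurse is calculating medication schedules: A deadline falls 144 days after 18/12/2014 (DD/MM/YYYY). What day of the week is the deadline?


Start: 2014-12-18 (Thursday)
Step 1 - find target date: add 144 days
  2014-12-18 + 144 days = 2015-05-11
Step 2 - day of week:
  144 mod 7 = 4
  Thursday + 4 days -> Monday
Result: Monday (2015-05-11)

Monday


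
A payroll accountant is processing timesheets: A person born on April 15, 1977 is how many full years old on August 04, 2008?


Birth: 1977-04-15
Reference: 2008-08-04
Year difference: 2008 - 1977 = 31
Has birthday (04-15) occurred by 08-04? Yes
Age in full years: 31

31


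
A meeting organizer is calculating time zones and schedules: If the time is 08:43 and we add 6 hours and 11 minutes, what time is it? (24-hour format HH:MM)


Start time: 08:43
Adding: 6 hours 11 minutes
Minutes: 43 + 11 = 54
Hours: 8 + 6 + 0 = 14
Result: 14:54

14:54


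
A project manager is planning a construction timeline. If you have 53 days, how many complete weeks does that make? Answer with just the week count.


Total days: 53
Days per week: 7
Division: 53 / 7 = 7 remainder 4
Complete weeks: 7
Remaining days: 4

7


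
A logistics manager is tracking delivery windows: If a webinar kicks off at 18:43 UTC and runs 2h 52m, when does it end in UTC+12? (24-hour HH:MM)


Start: 18:43 in UTC
Step 1 - add duration:
  minutes: 43 + 52 = 95 (carry 1h)
  hours: 18 + 2 + 1 = 21
  end in UTC: 21:35
Step 2 - convert UTC -> UTC+12:
  offset difference: 12 - (0) = 12 hours
  21 + (12) = 33 -> mod 24 = 9
Result: 09:35 in UTC+12

09:35


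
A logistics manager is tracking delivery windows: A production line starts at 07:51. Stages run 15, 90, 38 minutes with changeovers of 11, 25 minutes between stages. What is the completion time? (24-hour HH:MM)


Start: 07:51 = 471 min from midnight
  after task 1 (15 min): 08:06
  after break (11 min): 08:17
  after task 2 (90 min): 09:47
  after break (25 min): 10:12
  after task 3 (38 min): 10:50
Total elapsed: 179 minutes
End time: 10:50

10:50


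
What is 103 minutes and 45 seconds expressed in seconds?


Minutes: 103
Extra seconds: 45
Seconds per minute: 60
Minutes to seconds: 103 x 60 = 6180
Total: 6180 + 45 = 6225

6225


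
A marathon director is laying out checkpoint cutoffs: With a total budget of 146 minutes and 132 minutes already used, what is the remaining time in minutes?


Total budget: 146 minutes
Time used: 132 minutes
Remaining: 146 - 132 = 14 minutes
Percent used: 90.4%
Percent remaining: 9.6%

14


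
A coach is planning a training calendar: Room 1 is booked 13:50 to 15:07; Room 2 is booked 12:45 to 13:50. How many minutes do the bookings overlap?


Interval A: [830, 907] minutes from midnight
Interval B: [765, 830] minutes from midnight
Overlap start = max(830, 765) = 830
Overlap end = min(907, 830) = 830
End <= start, so the intervals do not overlap: 0 minutes

0


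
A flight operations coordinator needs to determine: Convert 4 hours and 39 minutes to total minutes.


Hours: 4
Minutes: 39
Convert hours to minutes: 4 x 60 = 240
Add remaining minutes: 240 + 39 = 279

279


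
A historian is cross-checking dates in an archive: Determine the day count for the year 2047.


Year: 2047
Check leap year rules:
Divisible by 4? No
2047 is not a leap year
Days: 365

365


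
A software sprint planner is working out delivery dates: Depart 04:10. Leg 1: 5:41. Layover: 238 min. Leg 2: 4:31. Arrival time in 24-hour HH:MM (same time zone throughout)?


Depart: 04:10
Leg 1: +341 min -> 09:51
Layover: +238 min -> 13:49
Leg 2: +271 min -> 18:20
Total travel: 850 minutes = 14h 10m
Arrival: 18:20

18:20


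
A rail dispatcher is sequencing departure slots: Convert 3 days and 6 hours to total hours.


Days: 3
Extra hours: 6
Hours per day: 24
Days to hours: 3 x 24 = 72
Total: 72 + 6 = 78

78


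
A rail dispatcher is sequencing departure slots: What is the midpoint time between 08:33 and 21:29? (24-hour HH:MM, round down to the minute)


Start time: 08:33 = 513 minutes from midnight
End time: 21:29 = 1289 minutes from midnight
Sum: 513 + 1289 = 1802
Midpoint: 1802 / 2 = 901 minutes
Convert: 901 / 60 = 15 hours, 1 minutes
Result: 15:01

15:01


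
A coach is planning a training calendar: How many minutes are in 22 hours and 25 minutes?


Hours: 22
Extra minutes: 25
Minutes per hour: 60
Hours to minutes: 22 x 60 = 1320
Total: 1320 + 25 = 1345

1345


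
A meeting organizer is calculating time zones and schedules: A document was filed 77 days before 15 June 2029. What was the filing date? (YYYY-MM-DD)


Start: 2029-06-15
Subtracting 77 days
Days already passed in June: 15
After going back through June: 62 more days to subtract
May 2029: 31 days, 31 remaining
April 2029: 30 days, 1 remaining
March 2029 has 31 days, need 1
Result: 2029-03-30

2029-03-30


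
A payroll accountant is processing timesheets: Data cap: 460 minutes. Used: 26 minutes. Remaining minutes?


Total budget: 460 minutes
Time used: 26 minutes
Remaining: 460 - 26 = 434 minutes
Percent used: 5.7%
Percent remaining: 94.3%

434


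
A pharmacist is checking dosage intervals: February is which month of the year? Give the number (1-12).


Calendar month order:
1. January
2. February <--
3. March
February is month number 2

2
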